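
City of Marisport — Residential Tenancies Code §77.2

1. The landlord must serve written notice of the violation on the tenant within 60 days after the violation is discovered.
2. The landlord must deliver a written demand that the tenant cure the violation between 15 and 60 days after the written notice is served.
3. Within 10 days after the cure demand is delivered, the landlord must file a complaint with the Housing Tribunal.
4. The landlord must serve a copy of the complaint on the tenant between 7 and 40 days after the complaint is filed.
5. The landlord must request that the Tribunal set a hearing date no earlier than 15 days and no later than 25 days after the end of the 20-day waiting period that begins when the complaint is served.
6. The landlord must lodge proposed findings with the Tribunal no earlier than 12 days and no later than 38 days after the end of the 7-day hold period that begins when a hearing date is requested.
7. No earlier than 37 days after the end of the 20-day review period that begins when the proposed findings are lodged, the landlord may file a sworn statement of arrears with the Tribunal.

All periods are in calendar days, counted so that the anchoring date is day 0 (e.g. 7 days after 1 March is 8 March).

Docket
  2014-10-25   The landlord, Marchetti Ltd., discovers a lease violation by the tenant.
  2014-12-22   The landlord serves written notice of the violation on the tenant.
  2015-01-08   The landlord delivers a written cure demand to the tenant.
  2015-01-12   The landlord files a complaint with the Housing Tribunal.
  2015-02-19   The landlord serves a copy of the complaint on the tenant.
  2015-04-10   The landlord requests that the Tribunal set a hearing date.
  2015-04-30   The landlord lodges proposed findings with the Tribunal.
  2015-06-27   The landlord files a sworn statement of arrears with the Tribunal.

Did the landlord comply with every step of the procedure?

No

Step 1: 60 days after 2014-10-25 (when the violation is discovered) is 2014-12-24; completed 2014-12-22, before the deadline.
Step 2: the window is 15–60 days after 2014-12-22 (when the written notice is served), so 2015-01-06 through 2015-02-20; 2015-01-08 falls inside that range.
Step 3: 10 days after 2015-01-08 (when the cure demand is delivered) is 2015-01-18; 2015-01-12 is within that limit.
Step 4: the window is 7–40 days after 2015-01-12 (when the complaint is filed), so 2015-01-19 through 2015-02-21; done 2015-02-19, which is between those dates.
Step 5: the window is 15–25 days after 2015-03-11 (end of the 20-day waiting period, which began when the complaint is served on 2015-02-19), so 2015-03-26 through 2015-04-05; done 2015-04-10 — 5 days after the window closed.
Later steps need not be reached.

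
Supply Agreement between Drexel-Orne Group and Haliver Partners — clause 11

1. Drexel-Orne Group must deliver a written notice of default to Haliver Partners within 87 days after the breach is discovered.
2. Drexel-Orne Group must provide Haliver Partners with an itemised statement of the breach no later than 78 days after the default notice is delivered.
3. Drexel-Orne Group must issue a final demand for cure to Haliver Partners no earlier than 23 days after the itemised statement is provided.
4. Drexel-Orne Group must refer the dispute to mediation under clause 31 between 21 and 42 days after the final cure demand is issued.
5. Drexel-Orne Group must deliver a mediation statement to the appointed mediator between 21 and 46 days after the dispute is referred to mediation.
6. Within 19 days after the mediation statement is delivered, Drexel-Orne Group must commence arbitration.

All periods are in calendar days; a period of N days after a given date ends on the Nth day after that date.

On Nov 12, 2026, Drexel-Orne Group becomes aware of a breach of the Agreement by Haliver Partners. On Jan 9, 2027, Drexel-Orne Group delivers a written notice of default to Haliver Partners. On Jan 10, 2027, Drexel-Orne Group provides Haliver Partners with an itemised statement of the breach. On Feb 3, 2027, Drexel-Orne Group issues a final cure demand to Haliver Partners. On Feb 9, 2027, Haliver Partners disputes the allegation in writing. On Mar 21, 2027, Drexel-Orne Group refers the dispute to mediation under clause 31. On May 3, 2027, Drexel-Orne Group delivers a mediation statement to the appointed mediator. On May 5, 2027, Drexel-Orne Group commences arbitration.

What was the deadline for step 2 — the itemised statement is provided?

Step 2 runs from Jan 9, 2027, when the default notice is delivered. 78 days after Jan 9, 2027 is Mar 28, 2027.

Mar 28, 2027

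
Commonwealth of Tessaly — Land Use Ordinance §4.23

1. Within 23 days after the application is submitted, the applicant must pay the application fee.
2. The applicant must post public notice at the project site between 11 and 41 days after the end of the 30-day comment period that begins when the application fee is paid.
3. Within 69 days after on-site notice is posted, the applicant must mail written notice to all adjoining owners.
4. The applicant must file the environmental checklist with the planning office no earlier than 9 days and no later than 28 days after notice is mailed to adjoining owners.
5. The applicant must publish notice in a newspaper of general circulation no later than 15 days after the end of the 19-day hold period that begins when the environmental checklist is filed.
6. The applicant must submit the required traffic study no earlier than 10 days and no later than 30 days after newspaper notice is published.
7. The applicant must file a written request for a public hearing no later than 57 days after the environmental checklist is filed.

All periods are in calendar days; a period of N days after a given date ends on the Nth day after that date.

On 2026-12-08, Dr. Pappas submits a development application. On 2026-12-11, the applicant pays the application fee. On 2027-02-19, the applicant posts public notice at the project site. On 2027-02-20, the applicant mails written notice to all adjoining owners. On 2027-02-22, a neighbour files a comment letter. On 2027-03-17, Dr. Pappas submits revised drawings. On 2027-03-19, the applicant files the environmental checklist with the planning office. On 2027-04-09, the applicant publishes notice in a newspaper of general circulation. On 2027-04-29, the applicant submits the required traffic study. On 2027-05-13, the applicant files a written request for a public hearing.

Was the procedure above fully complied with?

Yes

Step 1 — counting 23 days from 2026-12-08 (when the application is submitted) gives a deadline of 2026-12-31; done 2026-12-11 — timely.
Step 2 — 11 and 41 days from 2027-01-10 (end of the 30-day comment period, which began when the application fee is paid on 2026-12-11) are 2027-01-21 and 2027-02-20 respectively; 2027-02-19 falls inside that range.
Step 3 — counting 69 days from 2027-02-19 (when on-site notice is posted) gives a deadline of 2027-04-29; done 2027-02-20 — timely.
Step 4 — 9 and 28 days from 2027-02-20 (when notice is mailed to adjoining owners) are 2027-03-01 and 2027-03-20 respectively; done 2027-03-19, which is between those dates.
Step 5 — counting 15 days from 2027-04-07 (end of the 19-day hold period, which began when the environmental checklist is filed on 2027-03-19) gives a deadline of 2027-04-22; completed 2027-04-09, before the deadline.
Step 6 — 10 and 30 days from 2027-04-09 (when newspaper notice is published) are 2027-04-19 and 2027-05-09 respectively; done 2027-04-29 — within the window.
Step 7 — counting 57 days from 2027-03-19 (when the environmental checklist is filed) gives a deadline of 2027-05-15; done 2027-05-13 — timely.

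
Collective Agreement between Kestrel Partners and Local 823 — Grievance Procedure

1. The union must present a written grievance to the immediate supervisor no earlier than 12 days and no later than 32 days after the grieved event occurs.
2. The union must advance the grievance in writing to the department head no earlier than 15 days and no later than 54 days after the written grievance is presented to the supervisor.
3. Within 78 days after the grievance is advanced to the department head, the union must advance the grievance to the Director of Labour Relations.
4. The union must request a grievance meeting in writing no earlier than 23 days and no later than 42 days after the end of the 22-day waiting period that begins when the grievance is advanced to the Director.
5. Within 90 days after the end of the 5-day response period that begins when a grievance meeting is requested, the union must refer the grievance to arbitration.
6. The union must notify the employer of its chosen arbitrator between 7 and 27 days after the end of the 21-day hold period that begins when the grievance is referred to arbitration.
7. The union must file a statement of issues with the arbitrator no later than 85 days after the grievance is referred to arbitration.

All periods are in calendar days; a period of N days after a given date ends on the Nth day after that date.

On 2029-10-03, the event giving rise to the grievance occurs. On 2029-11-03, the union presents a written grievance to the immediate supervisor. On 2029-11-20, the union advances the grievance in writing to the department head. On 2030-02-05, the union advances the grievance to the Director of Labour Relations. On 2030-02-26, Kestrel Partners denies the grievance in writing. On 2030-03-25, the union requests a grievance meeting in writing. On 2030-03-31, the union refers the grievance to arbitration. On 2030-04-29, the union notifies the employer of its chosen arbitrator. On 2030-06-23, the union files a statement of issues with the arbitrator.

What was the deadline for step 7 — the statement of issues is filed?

2030-06-24

Step 7 runs from 2030-03-31, when the grievance is referred to arbitration. 85 days after 2030-03-31 is 2030-06-24.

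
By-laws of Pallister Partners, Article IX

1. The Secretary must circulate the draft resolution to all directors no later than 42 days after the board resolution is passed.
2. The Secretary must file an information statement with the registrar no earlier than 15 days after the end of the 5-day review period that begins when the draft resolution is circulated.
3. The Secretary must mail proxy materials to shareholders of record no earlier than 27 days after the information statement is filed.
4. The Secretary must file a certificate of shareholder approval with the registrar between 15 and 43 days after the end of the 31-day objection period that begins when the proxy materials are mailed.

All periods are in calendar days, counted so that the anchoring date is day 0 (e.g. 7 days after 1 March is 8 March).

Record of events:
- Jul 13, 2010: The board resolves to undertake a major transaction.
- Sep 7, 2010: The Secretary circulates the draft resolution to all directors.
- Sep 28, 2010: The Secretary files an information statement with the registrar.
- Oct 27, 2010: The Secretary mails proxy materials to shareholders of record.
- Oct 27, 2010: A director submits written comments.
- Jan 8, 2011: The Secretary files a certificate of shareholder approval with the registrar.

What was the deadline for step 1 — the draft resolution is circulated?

Aug 24, 2010

Step 1 runs from Jul 13, 2010, when the board resolution is passed. 42 days after Jul 13, 2010 is Aug 24, 2010.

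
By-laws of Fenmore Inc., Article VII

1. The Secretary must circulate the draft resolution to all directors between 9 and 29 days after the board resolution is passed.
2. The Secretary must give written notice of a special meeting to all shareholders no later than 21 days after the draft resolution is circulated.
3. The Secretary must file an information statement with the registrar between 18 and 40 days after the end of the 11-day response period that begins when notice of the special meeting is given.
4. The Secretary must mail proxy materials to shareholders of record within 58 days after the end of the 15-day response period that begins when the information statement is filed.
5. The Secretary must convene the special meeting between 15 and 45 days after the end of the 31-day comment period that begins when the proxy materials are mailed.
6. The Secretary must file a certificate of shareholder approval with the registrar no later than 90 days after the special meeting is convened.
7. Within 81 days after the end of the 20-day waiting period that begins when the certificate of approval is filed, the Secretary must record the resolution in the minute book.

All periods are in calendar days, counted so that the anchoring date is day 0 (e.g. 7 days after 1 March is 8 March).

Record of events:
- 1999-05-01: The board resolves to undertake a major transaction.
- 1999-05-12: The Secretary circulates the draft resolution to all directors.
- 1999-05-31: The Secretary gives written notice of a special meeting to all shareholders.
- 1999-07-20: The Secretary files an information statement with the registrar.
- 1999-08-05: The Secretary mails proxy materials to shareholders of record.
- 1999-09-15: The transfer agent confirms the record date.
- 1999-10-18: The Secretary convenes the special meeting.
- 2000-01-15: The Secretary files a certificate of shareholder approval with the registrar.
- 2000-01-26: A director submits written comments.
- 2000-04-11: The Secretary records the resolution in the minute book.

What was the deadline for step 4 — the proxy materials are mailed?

The information statement is filed on 1999-07-20; the 15-day response period therefore ends 1999-08-04, and step 4 runs from that date. 58 days after 1999-08-04 is 1999-10-01.

1999-10-01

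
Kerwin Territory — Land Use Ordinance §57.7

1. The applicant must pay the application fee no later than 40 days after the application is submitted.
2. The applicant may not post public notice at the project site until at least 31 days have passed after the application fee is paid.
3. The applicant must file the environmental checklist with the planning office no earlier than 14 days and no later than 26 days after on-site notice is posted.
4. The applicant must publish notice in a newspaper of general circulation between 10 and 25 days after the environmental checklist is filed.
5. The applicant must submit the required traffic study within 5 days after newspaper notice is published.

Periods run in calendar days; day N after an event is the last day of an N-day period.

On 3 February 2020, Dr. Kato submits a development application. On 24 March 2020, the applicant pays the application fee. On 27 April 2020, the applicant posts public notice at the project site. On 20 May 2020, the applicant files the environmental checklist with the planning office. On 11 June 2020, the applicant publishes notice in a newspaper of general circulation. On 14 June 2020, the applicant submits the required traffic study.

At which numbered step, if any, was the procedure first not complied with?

(1) due by 3 February 2020 + 40 days = 14 March 2020; done 24 March 2020 — 10 days late.

Step 1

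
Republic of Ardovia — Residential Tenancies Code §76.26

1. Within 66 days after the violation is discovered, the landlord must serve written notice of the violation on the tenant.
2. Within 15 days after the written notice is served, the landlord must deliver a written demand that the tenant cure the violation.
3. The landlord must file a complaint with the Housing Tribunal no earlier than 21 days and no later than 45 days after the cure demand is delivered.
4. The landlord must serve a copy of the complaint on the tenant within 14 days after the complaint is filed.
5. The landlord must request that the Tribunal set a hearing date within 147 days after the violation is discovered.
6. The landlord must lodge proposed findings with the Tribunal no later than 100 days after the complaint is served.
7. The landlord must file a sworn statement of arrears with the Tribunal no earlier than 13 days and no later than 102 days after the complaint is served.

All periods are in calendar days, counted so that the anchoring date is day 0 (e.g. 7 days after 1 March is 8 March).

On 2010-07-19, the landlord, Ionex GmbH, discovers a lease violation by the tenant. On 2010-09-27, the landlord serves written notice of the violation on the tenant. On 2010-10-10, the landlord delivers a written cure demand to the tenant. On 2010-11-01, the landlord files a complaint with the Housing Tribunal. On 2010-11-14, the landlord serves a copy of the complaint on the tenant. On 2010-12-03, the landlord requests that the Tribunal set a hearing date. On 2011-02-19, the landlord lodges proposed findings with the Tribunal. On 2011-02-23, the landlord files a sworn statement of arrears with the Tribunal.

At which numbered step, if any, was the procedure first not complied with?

Step 1 — counting 66 days from 2010-07-19 (when the violation is discovered) gives a deadline of 2010-09-23; 2010-09-27 misses that deadline by 4 days.
That is the first point of non-compliance.

Step 1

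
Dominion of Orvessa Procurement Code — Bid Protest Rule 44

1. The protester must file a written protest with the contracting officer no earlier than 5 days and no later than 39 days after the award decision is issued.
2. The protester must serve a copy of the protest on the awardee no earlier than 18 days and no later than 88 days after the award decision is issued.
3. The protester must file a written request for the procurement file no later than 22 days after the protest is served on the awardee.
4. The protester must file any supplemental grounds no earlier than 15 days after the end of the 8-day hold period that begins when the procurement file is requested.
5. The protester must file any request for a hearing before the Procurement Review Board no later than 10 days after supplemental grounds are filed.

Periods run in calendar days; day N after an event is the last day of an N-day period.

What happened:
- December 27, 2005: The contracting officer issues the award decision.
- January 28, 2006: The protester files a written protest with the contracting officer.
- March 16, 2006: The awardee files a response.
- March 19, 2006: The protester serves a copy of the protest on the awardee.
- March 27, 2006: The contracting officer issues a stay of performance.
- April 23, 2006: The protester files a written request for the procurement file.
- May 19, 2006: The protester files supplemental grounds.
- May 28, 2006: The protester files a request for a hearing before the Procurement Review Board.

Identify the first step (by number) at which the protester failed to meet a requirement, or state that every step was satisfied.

(1) the permitted window runs from December 27, 2005 + 5 = January 1, 2006 to December 27, 2005 + 39 = February 4, 2006; January 28, 2006 falls inside that range.
(2) the permitted window runs from December 27, 2005 + 18 = January 14, 2006 to December 27, 2005 + 88 = March 25, 2006; March 19, 2006 falls inside that range.
(3) due by March 19, 2006 + 22 days = April 10, 2006; April 23, 2006 misses that deadline by 13 days.
The analysis stops there.

Step 3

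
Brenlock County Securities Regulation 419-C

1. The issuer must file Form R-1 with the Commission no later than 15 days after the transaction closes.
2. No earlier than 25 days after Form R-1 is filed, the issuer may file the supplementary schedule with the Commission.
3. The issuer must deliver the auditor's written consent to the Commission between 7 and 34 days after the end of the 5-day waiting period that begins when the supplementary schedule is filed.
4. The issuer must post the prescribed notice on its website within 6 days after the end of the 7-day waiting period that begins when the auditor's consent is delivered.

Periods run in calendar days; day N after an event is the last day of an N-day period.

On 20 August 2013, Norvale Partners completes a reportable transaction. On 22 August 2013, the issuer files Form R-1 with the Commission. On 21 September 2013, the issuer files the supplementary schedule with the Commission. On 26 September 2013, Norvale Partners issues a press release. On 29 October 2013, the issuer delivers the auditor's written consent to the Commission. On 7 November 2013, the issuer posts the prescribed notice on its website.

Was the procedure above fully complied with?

Yes

Step 1 — counting 15 days from 20 August 2013 (when the transaction closes) gives a deadline of 4 September 2013; 22 August 2013 is within that limit.
Step 2 — must wait 25 days from 22 August 2013 (when Form R-1 is filed), so not before 16 September 2013; done 21 September 2013, after the minimum wait.
Step 3 — 7 and 34 days from 26 September 2013 (end of the 5-day waiting period, which began when the supplementary schedule is filed on 21 September 2013) are 3 October 2013 and 30 October 2013 respectively; done 29 October 2013, which is between those dates.
Step 4 — counting 6 days from 5 November 2013 (end of the 7-day waiting period, which began when the auditor's consent is delivered on 29 October 2013) gives a deadline of 11 November 2013; 7 November 2013 is within that limit.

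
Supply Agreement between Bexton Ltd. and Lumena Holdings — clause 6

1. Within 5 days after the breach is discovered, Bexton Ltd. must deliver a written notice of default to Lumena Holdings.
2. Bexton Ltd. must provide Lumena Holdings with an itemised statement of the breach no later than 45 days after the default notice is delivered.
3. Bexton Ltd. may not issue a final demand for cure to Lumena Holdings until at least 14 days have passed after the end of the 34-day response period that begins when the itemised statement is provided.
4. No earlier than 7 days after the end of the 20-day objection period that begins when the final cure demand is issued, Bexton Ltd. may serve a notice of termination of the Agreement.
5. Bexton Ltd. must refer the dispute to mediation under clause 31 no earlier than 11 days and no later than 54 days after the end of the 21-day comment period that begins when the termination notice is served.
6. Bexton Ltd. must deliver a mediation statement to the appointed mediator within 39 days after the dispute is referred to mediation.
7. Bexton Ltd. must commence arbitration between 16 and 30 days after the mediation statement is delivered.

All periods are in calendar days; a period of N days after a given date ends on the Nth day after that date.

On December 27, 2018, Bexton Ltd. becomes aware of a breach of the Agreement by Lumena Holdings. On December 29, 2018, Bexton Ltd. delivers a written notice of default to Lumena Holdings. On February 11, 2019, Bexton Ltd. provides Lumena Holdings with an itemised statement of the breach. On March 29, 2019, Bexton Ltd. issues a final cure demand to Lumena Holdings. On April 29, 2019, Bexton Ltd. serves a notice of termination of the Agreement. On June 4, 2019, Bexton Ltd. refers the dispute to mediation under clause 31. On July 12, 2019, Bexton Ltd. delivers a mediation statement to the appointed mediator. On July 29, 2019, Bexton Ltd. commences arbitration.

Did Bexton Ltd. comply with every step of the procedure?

No

(1) due by December 27, 2018 + 5 days = January 1, 2019; done December 29, 2018 — timely.
(2) due by December 29, 2018 + 45 days = February 12, 2019; completed February 11, 2019, before the deadline.
(3) permitted from March 17, 2019 + 14 days = March 31, 2019 onward; acted on March 29, 2019, 2 days prematurely.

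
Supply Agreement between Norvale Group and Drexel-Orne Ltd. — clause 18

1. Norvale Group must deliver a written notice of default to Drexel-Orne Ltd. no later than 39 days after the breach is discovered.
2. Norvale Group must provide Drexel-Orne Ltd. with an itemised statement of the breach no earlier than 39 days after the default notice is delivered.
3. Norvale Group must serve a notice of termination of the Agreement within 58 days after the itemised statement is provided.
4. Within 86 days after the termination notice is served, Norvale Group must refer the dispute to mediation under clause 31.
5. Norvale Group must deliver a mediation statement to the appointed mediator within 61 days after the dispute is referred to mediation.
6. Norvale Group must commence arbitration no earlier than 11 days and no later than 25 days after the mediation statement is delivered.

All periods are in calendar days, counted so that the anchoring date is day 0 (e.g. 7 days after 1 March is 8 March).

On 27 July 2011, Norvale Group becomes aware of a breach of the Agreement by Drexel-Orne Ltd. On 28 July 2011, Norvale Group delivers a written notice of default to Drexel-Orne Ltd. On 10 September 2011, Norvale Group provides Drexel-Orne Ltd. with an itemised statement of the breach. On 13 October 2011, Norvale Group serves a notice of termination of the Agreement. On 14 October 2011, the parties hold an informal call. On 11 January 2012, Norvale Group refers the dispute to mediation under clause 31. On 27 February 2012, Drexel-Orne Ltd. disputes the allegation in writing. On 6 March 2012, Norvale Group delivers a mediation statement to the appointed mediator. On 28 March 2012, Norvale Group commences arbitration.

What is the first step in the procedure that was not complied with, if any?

Step 1 — counting 39 days from 27 July 2011 (when the breach is discovered) gives a deadline of 4 September 2011; 28 July 2011 is within that limit.
Step 2 — must wait 39 days from 28 July 2011 (when the default notice is delivered), so not before 5 September 2011; 10 September 2011 is on or after that date.
Step 3 — counting 58 days from 10 September 2011 (when the itemised statement is provided) gives a deadline of 7 November 2011; 13 October 2011 is within that limit.
Step 4 — counting 86 days from 13 October 2011 (when the termination notice is served) gives a deadline of 7 January 2012; done 11 January 2012 — 4 days late.

Step 4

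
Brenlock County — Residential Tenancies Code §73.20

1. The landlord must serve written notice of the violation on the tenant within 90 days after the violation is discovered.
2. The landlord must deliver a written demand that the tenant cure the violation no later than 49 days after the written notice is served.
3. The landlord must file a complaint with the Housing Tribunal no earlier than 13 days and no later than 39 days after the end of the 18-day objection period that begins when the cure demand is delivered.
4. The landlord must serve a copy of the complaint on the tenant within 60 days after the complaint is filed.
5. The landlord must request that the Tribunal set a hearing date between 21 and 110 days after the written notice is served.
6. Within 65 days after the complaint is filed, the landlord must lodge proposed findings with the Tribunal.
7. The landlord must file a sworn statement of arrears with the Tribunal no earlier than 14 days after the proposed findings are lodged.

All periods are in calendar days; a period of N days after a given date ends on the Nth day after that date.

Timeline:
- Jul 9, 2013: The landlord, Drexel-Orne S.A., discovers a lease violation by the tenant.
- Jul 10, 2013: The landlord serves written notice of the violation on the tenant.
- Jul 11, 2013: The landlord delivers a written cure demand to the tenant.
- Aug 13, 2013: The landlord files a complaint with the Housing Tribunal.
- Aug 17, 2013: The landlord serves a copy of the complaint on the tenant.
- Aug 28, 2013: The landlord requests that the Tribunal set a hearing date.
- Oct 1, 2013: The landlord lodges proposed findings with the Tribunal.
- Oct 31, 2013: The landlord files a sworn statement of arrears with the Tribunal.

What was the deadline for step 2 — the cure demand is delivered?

Aug 28, 2013

Step 2 runs from Jul 10, 2013, when the written notice is served. 49 days after Jul 10, 2013 is Aug 28, 2013.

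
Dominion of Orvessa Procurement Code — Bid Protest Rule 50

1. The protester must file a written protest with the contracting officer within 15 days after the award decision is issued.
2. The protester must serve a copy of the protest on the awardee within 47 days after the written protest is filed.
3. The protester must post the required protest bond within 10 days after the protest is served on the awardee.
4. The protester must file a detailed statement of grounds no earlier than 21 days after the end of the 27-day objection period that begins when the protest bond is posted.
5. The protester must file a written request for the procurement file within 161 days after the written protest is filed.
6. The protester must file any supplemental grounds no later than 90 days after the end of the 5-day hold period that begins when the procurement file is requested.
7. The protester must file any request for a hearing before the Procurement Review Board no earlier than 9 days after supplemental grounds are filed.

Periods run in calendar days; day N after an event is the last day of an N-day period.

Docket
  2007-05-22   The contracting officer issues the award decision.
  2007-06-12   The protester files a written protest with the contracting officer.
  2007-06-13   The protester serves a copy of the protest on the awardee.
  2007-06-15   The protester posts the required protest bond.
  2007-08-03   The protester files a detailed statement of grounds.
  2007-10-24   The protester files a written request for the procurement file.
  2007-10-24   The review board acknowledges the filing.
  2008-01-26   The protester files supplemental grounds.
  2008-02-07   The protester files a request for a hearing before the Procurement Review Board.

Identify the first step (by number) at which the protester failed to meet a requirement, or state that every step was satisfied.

Step 1

Step 1 — counting 15 days from 2007-05-22 (when the award decision is issued) gives a deadline of 2007-06-06; not done until 2007-06-12, 6 days after the deadline.
The analysis stops there.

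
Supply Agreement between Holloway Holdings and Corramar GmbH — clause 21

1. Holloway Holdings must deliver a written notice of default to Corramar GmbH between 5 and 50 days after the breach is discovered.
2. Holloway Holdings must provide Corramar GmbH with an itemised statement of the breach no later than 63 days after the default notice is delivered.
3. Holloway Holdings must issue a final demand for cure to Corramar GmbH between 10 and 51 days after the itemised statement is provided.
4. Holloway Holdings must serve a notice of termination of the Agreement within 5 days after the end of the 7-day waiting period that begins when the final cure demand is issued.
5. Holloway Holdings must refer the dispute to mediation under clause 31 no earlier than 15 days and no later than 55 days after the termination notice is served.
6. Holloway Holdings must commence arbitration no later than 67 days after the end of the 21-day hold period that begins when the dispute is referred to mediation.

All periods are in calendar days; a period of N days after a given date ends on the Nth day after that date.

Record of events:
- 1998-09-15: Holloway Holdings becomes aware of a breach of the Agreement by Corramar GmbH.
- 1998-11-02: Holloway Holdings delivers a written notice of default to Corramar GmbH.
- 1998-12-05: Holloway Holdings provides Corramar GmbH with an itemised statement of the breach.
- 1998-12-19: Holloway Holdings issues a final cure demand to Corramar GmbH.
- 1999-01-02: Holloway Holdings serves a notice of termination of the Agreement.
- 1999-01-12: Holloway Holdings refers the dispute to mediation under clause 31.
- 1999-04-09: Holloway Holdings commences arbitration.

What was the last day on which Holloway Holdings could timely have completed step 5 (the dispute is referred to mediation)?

Step 5 runs from 1999-01-02, when the termination notice is served. The window is 15–55 days after 1999-01-02; it closes on 1999-02-26.

1999-02-26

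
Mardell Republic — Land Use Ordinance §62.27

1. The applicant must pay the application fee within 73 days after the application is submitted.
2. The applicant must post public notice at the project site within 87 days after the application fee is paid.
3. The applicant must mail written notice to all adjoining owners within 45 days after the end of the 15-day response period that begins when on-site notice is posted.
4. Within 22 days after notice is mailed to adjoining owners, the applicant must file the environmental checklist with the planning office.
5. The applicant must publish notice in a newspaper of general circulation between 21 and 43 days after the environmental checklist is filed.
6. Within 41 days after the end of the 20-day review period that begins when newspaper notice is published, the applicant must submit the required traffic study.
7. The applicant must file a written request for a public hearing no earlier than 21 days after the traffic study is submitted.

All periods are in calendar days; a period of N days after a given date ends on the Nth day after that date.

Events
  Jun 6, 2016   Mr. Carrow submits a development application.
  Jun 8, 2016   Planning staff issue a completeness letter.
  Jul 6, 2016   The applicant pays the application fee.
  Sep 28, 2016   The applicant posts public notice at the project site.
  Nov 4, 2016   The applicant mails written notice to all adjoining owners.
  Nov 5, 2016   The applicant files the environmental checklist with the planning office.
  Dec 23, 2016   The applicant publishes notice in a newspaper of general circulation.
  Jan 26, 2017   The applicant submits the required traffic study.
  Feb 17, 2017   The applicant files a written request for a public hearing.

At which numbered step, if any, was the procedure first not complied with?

Step 5

Step 1: 73 days after Jun 6, 2016 (when the application is submitted) is Aug 18, 2016; done Jul 6, 2016 — timely.
Step 2: 87 days after Jul 6, 2016 (when the application fee is paid) is Oct 1, 2016; Sep 28, 2016 is within that limit.
Step 3: 45 days after Oct 13, 2016 (end of the 15-day response period, which began when on-site notice is posted on Sep 28, 2016) is Nov 27, 2016; completed Nov 4, 2016, before the deadline.
Step 4: 22 days after Nov 4, 2016 (when notice is mailed to adjoining owners) is Nov 26, 2016; done Nov 5, 2016 — timely.
Step 5: the window is 21–43 days after Nov 5, 2016 (when the environmental checklist is filed), so Nov 26, 2016 through Dec 18, 2016; done Dec 23, 2016 — 5 days after the window closed.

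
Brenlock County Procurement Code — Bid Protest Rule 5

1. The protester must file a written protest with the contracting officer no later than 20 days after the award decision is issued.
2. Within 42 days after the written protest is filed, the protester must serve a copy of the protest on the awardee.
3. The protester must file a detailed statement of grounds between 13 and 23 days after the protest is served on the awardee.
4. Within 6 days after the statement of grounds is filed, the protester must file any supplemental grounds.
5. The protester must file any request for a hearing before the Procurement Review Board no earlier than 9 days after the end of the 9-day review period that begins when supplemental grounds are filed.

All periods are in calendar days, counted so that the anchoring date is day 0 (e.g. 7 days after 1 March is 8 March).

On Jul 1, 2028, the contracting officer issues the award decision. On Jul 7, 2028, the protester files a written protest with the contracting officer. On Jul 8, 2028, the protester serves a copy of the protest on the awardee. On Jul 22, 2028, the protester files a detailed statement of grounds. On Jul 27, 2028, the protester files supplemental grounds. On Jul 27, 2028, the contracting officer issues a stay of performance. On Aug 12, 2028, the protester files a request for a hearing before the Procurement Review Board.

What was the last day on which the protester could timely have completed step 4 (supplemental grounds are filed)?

Jul 28, 2028

Step 4 runs from Jul 22, 2028, when the statement of grounds is filed. 6 days after Jul 22, 2028 is Jul 28, 2028.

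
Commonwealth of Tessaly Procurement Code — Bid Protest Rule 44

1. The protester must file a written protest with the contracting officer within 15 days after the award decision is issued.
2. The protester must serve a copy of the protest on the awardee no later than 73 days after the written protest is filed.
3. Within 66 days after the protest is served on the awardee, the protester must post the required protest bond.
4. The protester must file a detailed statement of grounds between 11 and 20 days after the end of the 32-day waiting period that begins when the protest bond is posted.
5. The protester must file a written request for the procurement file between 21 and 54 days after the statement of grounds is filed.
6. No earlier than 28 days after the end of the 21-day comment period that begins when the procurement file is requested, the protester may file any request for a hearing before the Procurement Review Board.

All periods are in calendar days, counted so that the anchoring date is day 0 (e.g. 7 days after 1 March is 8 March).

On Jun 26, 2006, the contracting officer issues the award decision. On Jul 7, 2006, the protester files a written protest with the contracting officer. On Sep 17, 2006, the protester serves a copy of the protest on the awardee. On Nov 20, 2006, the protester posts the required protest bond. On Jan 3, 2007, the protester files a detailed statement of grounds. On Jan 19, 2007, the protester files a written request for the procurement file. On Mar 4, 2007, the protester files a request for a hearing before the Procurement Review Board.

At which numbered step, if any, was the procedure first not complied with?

Step 1 — counting 15 days from Jun 26, 2006 (when the award decision is issued) gives a deadline of Jul 11, 2006; done Jul 7, 2006 — timely.
Step 2 — counting 73 days from Jul 7, 2006 (when the written protest is filed) gives a deadline of Sep 18, 2006; Sep 17, 2006 is within that limit.
Step 3 — counting 66 days from Sep 17, 2006 (when the protest is served on the awardee) gives a deadline of Nov 22, 2006; completed Nov 20, 2006, before the deadline.
Step 4 — 11 and 20 days from Dec 22, 2006 (end of the 32-day waiting period, which began when the protest bond is posted on Nov 20, 2006) are Jan 2, 2007 and Jan 11, 2007 respectively; done Jan 3, 2007 — within the window.
Step 5 — 21 and 54 days from Jan 3, 2007 (when the statement of grounds is filed) are Jan 24, 2007 and Feb 26, 2007 respectively; done Jan 19, 2007 — 5 days before the window opened.

Step 5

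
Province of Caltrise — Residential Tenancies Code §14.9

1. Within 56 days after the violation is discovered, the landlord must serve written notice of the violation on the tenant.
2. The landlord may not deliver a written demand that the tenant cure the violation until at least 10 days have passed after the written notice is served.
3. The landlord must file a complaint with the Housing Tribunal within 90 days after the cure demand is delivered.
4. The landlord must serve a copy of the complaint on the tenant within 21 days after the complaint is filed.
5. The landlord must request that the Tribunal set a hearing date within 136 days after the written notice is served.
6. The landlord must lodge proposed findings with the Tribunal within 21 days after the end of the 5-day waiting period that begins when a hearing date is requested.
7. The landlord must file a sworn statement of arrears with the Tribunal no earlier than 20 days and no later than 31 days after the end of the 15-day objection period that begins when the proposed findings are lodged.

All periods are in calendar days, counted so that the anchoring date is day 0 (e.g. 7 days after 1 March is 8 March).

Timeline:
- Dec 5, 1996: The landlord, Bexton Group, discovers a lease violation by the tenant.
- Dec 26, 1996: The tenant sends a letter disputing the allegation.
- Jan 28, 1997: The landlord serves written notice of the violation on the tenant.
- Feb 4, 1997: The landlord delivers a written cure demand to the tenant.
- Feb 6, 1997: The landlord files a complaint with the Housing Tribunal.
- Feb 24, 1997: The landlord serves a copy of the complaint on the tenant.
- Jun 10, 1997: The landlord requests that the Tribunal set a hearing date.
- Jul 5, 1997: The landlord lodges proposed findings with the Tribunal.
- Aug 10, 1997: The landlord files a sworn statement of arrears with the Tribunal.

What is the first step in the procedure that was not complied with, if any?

(1) due by Dec 5, 1996 + 56 days = Jan 30, 1997; Jan 28, 1997 is within that limit.
(2) permitted from Jan 28, 1997 + 10 days = Feb 7, 1997 onward; Feb 4, 1997 is 3 days before the earliest permitted date.

Step 2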